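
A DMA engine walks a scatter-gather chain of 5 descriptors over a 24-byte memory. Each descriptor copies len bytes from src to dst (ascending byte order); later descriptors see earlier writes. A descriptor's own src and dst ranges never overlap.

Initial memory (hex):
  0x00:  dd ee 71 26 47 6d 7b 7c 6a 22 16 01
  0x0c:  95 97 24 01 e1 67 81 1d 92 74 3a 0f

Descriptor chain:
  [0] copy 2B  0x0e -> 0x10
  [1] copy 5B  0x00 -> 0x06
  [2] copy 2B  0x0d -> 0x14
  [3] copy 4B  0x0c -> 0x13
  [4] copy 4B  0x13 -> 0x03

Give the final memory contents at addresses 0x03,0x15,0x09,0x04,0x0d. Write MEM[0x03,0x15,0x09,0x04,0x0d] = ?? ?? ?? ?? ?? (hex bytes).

#0 dst[0x10+2] := {0x24,0x01}
#1 dst[0x06+5] := {0xdd,0xee,0x71,0x26,0x47}
#2 dst[0x14+2] := {0x97,0x24}
#3 dst[0x13+4] := {0x95,0x97,0x24,0x01}
#4 dst[0x03+4] := {0x95,0x97,0x24,0x01}
query mem[0x03]=0x95, mem[0x15]=0x24, mem[0x09]=0x26, mem[0x04]=0x97, mem[0x0d]=0x97

MEM[0x03,0x15,0x09,0x04,0x0d] = 95 24 26 97 97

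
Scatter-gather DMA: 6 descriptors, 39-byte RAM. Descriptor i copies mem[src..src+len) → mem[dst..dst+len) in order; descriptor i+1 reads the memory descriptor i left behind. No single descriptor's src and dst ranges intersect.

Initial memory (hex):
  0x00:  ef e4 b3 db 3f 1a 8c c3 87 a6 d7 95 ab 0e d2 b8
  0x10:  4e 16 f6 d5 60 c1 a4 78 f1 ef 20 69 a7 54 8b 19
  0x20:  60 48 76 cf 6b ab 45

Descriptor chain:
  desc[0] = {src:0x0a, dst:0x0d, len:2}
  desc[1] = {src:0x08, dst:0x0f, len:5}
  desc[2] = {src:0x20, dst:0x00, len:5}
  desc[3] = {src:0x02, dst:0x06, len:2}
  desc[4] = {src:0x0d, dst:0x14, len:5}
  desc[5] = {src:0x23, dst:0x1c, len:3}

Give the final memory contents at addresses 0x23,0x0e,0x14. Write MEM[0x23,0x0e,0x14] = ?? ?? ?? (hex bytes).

  after D0: wrote 2B at 0x0d = d795
  after D1: wrote 5B at 0x0f = 87a6d795ab
  after D2: wrote 5B at 0x00 = 604876cf6b
  after D3: wrote 2B at 0x06 = 76cf
  after D4: wrote 5B at 0x14 = d79587a6d7
  after D5: wrote 3B at 0x1c = cf6bab
query mem[0x23]=0xcf, mem[0x0e]=0x95, mem[0x14]=0xd7

MEM[0x23,0x0e,0x14] = cf 95 d7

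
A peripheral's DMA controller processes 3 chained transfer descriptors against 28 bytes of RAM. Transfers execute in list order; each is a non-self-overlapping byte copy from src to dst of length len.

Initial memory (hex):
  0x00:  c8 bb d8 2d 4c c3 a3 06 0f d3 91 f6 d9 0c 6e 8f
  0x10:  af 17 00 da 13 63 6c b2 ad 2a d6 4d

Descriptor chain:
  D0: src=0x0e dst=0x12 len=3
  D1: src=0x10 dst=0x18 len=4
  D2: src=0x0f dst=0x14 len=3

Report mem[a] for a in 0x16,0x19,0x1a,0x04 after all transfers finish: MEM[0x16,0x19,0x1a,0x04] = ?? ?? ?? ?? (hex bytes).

MEM[0x16,0x19,0x1a,0x04] = 17 17 6e 4c

#0 dst[0x12+3] := {0x6e,0x8f,0xaf}
#1 dst[0x18+4] := {0xaf,0x17,0x6e,0x8f}
#2 dst[0x14+3] := {0x8f,0xaf,0x17}
query mem[0x16]=0x17, mem[0x19]=0x17, mem[0x1a]=0x6e, mem[0x04]=0x4c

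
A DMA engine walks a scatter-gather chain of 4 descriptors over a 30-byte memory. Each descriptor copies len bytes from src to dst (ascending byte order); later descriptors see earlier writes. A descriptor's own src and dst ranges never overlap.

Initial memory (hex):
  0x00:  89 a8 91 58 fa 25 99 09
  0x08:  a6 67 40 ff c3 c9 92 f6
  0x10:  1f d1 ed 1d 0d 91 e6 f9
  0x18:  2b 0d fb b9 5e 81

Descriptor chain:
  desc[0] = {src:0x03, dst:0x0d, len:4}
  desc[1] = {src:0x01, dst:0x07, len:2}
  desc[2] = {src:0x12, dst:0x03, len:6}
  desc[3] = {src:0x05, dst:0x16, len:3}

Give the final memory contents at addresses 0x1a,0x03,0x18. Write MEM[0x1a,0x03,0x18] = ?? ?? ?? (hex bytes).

#0 dst[0x0d+4] := {0x58,0xfa,0x25,0x99}
#1 dst[0x07+2] := {0xa8,0x91}
#2 dst[0x03+6] := {0xed,0x1d,0x0d,0x91,0xe6,0xf9}
#3 dst[0x16+3] := {0x0d,0x91,0xe6}
query mem[0x1a]=0xfb, mem[0x03]=0xed, mem[0x18]=0xe6

MEM[0x1a,0x03,0x18] = fb ed e6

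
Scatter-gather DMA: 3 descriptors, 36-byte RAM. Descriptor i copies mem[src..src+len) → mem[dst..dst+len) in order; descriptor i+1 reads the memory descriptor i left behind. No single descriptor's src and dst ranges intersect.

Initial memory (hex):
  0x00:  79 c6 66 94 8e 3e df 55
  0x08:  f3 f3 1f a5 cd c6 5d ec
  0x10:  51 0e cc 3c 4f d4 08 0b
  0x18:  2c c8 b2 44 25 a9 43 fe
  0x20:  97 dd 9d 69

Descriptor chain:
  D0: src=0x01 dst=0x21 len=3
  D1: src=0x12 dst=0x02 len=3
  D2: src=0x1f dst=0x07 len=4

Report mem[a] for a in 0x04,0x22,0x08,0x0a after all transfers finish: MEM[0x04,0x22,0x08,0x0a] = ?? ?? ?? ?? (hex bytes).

[0] 0x01->0x21 len=3 : c6 66 94
[1] 0x12->0x02 len=3 : cc 3c 4f
[2] 0x1f->0x07 len=4 : fe 97 c6 66
query mem[0x04]=0x4f, mem[0x22]=0x66, mem[0x08]=0x97, mem[0x0a]=0x66

MEM[0x04,0x22,0x08,0x0a] = 4f 66 97 66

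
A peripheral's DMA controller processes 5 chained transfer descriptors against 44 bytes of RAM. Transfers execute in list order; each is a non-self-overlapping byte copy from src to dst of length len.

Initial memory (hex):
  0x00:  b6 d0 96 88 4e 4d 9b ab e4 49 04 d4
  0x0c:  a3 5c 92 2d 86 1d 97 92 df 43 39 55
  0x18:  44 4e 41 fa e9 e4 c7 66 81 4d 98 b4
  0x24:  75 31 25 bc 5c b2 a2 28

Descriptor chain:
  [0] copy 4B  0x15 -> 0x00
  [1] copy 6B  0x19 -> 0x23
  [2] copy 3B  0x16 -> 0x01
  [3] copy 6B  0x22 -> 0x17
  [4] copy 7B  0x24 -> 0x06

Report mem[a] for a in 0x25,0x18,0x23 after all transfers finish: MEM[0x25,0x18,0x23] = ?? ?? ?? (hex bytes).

MEM[0x25,0x18,0x23] = fa 4e 4e

D0: mem[0x00..0x03] <- [43 39 55 44]
D1: mem[0x23..0x28] <- [4e 41 fa e9 e4 c7]
D2: mem[0x01..0x03] <- [39 55 44]
D3: mem[0x17..0x1c] <- [98 4e 41 fa e9 e4]
D4: mem[0x06..0x0c] <- [41 fa e9 e4 c7 b2 a2]
query mem[0x25]=0xfa, mem[0x18]=0x4e, mem[0x23]=0x4e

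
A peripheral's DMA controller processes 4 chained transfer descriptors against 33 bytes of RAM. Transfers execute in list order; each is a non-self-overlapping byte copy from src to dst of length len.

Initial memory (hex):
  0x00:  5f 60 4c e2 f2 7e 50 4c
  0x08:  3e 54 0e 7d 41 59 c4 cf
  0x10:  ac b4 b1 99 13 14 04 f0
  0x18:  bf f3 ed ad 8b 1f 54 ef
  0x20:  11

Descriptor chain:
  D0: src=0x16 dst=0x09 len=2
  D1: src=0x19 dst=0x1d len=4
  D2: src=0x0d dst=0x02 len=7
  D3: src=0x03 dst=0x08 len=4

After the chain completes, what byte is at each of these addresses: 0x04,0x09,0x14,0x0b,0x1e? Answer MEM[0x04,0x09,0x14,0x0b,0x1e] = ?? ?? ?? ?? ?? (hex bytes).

MEM[0x04,0x09,0x14,0x0b,0x1e] = cf cf 13 b4 ed

[0] 0x16->0x09 len=2 : 04 f0
[1] 0x19->0x1d len=4 : f3 ed ad 8b
[2] 0x0d->0x02 len=7 : 59 c4 cf ac b4 b1 99
[3] 0x03->0x08 len=4 : c4 cf ac b4
query mem[0x04]=0xcf, mem[0x09]=0xcf, mem[0x14]=0x13, mem[0x0b]=0xb4, mem[0x1e]=0xed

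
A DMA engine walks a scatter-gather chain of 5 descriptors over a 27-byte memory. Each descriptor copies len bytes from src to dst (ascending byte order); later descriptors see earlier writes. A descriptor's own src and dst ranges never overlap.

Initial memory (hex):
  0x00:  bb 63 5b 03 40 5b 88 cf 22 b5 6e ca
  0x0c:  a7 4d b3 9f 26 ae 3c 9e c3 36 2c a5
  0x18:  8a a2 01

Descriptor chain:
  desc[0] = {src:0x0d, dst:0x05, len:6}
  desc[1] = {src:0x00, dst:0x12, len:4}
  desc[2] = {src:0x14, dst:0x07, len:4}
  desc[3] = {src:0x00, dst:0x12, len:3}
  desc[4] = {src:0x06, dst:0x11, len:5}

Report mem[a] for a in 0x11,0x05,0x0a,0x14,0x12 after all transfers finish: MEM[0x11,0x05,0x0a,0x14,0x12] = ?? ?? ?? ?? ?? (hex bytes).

  after D0: wrote 6B at 0x05 = 4db39f26ae3c
  after D1: wrote 4B at 0x12 = bb635b03
  after D2: wrote 4B at 0x07 = 5b032ca5
  after D3: wrote 3B at 0x12 = bb635b
  after D4: wrote 5B at 0x11 = b35b032ca5
query mem[0x11]=0xb3, mem[0x05]=0x4d, mem[0x0a]=0xa5, mem[0x14]=0x2c, mem[0x12]=0x5b

MEM[0x11,0x05,0x0a,0x14,0x12] = b3 4d a5 2c 5b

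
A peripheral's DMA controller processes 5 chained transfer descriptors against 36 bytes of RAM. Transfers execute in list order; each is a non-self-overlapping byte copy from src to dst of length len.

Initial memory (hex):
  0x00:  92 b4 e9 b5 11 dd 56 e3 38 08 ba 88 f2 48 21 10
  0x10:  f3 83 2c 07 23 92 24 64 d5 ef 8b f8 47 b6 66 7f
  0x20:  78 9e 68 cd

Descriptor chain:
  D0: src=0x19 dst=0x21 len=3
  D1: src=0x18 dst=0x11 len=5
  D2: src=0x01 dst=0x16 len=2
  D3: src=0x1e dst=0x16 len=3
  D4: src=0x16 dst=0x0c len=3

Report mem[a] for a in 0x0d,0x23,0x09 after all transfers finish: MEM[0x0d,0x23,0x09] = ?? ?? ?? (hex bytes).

[0] 0x19->0x21 len=3 : ef 8b f8
[1] 0x18->0x11 len=5 : d5 ef 8b f8 47
[2] 0x01->0x16 len=2 : b4 e9
[3] 0x1e->0x16 len=3 : 66 7f 78
[4] 0x16->0x0c len=3 : 66 7f 78
query mem[0x0d]=0x7f, mem[0x23]=0xf8, mem[0x09]=0x08

MEM[0x0d,0x23,0x09] = 7f f8 08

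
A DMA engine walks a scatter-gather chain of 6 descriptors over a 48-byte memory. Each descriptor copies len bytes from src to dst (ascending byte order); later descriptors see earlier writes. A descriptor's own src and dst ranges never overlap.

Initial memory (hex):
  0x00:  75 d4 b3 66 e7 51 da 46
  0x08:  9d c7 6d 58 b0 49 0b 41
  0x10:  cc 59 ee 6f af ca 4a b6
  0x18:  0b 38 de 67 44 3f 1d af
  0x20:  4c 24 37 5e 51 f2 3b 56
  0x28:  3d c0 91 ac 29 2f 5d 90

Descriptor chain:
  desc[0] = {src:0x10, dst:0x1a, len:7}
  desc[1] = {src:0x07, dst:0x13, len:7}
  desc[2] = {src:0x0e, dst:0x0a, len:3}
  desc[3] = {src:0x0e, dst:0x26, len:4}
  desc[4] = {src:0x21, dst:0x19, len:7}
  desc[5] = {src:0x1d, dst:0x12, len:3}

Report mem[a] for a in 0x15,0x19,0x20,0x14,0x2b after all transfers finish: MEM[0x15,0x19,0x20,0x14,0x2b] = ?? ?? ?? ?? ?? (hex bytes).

[0] 0x10->0x1a len=7 : cc 59 ee 6f af ca 4a
[1] 0x07->0x13 len=7 : 46 9d c7 6d 58 b0 49
[2] 0x0e->0x0a len=3 : 0b 41 cc
[3] 0x0e->0x26 len=4 : 0b 41 cc 59
[4] 0x21->0x19 len=7 : 24 37 5e 51 f2 0b 41
[5] 0x1d->0x12 len=3 : f2 0b 41
query mem[0x15]=0xc7, mem[0x19]=0x24, mem[0x20]=0x4a, mem[0x14]=0x41, mem[0x2b]=0xac

MEM[0x15,0x19,0x20,0x14,0x2b] = c7 24 4a 41 ac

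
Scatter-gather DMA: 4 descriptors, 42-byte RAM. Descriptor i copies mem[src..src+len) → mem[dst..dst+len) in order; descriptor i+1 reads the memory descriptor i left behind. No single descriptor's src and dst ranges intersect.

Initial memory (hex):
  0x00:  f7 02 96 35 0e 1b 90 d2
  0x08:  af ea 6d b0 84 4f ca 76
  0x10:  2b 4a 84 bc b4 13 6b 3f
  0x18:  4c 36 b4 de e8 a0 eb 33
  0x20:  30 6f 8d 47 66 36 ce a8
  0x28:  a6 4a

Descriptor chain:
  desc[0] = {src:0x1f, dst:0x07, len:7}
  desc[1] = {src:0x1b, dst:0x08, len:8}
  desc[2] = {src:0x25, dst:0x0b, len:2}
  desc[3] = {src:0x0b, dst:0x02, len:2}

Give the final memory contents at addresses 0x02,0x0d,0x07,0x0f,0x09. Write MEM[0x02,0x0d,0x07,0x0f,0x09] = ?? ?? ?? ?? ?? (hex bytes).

  after D0: wrote 7B at 0x07 = 33306f8d476636
  after D1: wrote 8B at 0x08 = dee8a0eb33306f8d
  after D2: wrote 2B at 0x0b = 36ce
  after D3: wrote 2B at 0x02 = 36ce
query mem[0x02]=0x36, mem[0x0d]=0x30, mem[0x07]=0x33, mem[0x0f]=0x8d, mem[0x09]=0xe8

MEM[0x02,0x0d,0x07,0x0f,0x09] = 36 30 33 8d e8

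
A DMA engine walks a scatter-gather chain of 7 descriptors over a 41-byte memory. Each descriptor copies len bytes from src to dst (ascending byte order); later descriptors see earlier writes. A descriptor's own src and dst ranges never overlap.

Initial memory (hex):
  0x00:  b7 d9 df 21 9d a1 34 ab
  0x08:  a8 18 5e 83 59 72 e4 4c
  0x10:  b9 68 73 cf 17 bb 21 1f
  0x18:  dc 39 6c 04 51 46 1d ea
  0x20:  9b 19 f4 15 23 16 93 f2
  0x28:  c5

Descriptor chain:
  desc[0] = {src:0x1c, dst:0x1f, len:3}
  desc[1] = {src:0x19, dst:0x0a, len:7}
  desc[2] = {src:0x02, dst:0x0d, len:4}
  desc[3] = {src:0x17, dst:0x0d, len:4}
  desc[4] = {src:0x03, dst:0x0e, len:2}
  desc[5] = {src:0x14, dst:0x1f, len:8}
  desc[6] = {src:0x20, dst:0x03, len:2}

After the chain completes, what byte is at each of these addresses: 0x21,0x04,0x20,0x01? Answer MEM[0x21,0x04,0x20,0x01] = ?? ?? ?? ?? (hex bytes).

  after D0: wrote 3B at 0x1f = 51461d
  after D1: wrote 7B at 0x0a = 396c0451461d51
  after D2: wrote 4B at 0x0d = df219da1
  after D3: wrote 4B at 0x0d = 1fdc396c
  after D4: wrote 2B at 0x0e = 219d
  after D5: wrote 8B at 0x1f = 17bb211fdc396c04
  after D6: wrote 2B at 0x03 = bb21
query mem[0x21]=0x21, mem[0x04]=0x21, mem[0x20]=0xbb, mem[0x01]=0xd9

MEM[0x21,0x04,0x20,0x01] = 21 21 bb d9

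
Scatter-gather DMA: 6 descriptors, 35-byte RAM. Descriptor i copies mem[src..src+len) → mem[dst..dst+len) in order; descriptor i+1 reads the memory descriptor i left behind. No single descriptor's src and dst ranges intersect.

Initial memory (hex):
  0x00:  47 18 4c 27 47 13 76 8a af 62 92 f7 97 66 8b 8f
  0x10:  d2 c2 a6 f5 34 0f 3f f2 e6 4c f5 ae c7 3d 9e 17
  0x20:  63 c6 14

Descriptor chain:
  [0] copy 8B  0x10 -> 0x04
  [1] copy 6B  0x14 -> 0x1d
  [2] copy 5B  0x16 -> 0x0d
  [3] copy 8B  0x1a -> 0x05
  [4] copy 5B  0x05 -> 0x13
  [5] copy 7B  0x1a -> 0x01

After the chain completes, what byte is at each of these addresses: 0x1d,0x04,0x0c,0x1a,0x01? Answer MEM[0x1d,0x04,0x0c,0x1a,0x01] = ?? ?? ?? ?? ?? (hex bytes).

MEM[0x1d,0x04,0x0c,0x1a,0x01] = 34 34 e6 f5 f5

[0] 0x10->0x04 len=8 : d2 c2 a6 f5 34 0f 3f f2
[1] 0x14->0x1d len=6 : 34 0f 3f f2 e6 4c
[2] 0x16->0x0d len=5 : 3f f2 e6 4c f5
[3] 0x1a->0x05 len=8 : f5 ae c7 34 0f 3f f2 e6
[4] 0x05->0x13 len=5 : f5 ae c7 34 0f
[5] 0x1a->0x01 len=7 : f5 ae c7 34 0f 3f f2
query mem[0x1d]=0x34, mem[0x04]=0x34, mem[0x0c]=0xe6, mem[0x1a]=0xf5, mem[0x01]=0xf5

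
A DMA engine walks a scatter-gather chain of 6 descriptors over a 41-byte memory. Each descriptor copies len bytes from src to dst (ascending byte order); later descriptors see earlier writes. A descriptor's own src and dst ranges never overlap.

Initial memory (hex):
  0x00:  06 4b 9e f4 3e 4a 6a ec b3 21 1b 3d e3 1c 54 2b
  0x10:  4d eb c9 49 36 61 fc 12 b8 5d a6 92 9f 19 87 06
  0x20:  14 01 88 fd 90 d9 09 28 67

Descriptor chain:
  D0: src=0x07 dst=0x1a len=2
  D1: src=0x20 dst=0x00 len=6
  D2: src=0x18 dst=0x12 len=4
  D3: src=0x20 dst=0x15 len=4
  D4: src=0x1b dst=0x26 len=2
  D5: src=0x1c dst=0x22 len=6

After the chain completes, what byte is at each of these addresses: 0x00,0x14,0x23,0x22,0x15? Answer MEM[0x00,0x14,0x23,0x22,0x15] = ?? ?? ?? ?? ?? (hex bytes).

MEM[0x00,0x14,0x23,0x22,0x15] = 14 ec 19 9f 14

D0: mem[0x1a..0x1b] <- [ec b3]
D1: mem[0x00..0x05] <- [14 01 88 fd 90 d9]
D2: mem[0x12..0x15] <- [b8 5d ec b3]
D3: mem[0x15..0x18] <- [14 01 88 fd]
D4: mem[0x26..0x27] <- [b3 9f]
D5: mem[0x22..0x27] <- [9f 19 87 06 14 01]
query mem[0x00]=0x14, mem[0x14]=0xec, mem[0x23]=0x19, mem[0x22]=0x9f, mem[0x15]=0x14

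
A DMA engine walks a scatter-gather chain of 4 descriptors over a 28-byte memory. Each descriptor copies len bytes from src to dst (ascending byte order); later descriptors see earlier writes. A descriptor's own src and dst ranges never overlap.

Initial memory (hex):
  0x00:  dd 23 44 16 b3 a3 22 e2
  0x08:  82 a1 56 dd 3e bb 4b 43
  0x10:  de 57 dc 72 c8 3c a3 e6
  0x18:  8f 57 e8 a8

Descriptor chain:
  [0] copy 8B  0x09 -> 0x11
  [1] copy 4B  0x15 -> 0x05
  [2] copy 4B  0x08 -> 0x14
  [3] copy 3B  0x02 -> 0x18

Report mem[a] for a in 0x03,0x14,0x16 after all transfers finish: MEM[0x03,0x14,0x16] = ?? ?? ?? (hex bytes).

MEM[0x03,0x14,0x16] = 16 de 56

#0 dst[0x11+8] := {0xa1,0x56,0xdd,0x3e,0xbb,0x4b,0x43,0xde}
#1 dst[0x05+4] := {0xbb,0x4b,0x43,0xde}
#2 dst[0x14+4] := {0xde,0xa1,0x56,0xdd}
#3 dst[0x18+3] := {0x44,0x16,0xb3}
query mem[0x03]=0x16, mem[0x14]=0xde, mem[0x16]=0x56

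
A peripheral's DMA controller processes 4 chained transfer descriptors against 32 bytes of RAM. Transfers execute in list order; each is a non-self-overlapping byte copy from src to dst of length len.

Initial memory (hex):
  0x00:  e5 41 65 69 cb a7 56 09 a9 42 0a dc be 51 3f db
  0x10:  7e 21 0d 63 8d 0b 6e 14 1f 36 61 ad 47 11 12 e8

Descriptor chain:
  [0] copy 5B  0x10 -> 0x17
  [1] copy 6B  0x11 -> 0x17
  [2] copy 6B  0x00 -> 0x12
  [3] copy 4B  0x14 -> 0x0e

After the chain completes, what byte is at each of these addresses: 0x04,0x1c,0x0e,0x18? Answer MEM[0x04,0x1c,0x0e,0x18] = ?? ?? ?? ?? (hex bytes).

#0 dst[0x17+5] := {0x7e,0x21,0x0d,0x63,0x8d}
#1 dst[0x17+6] := {0x21,0x0d,0x63,0x8d,0x0b,0x6e}
#2 dst[0x12+6] := {0xe5,0x41,0x65,0x69,0xcb,0xa7}
#3 dst[0x0e+4] := {0x65,0x69,0xcb,0xa7}
query mem[0x04]=0xcb, mem[0x1c]=0x6e, mem[0x0e]=0x65, mem[0x18]=0x0d

MEM[0x04,0x1c,0x0e,0x18] = cb 6e 65 0d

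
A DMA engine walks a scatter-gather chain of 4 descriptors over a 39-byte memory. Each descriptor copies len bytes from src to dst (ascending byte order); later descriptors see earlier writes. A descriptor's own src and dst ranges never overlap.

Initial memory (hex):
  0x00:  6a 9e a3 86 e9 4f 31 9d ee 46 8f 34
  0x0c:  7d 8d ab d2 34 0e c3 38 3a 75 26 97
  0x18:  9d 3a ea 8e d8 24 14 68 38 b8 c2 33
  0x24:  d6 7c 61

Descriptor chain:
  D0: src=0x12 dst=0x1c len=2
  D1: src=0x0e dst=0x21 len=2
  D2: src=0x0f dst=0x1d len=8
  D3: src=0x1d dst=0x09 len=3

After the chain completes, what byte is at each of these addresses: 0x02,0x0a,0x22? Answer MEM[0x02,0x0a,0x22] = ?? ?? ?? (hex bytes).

D0: mem[0x1c..0x1d] <- [c3 38]
D1: mem[0x21..0x22] <- [ab d2]
D2: mem[0x1d..0x24] <- [d2 34 0e c3 38 3a 75 26]
D3: mem[0x09..0x0b] <- [d2 34 0e]
query mem[0x02]=0xa3, mem[0x0a]=0x34, mem[0x22]=0x3a

MEM[0x02,0x0a,0x22] = a3 34 3a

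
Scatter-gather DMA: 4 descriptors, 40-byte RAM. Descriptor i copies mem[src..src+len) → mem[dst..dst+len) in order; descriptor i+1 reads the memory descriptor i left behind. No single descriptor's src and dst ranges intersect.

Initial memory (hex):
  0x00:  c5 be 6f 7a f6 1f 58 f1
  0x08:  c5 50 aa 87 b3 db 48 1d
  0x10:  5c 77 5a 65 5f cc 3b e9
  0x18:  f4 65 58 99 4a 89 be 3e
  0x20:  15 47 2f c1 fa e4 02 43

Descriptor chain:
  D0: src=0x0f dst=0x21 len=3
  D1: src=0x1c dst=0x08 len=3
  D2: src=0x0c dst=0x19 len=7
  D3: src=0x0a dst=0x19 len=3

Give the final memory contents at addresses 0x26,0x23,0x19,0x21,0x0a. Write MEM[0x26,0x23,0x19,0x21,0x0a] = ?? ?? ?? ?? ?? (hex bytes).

MEM[0x26,0x23,0x19,0x21,0x0a] = 02 77 be 1d be

[0] 0x0f->0x21 len=3 : 1d 5c 77
[1] 0x1c->0x08 len=3 : 4a 89 be
[2] 0x0c->0x19 len=7 : b3 db 48 1d 5c 77 5a
[3] 0x0a->0x19 len=3 : be 87 b3
query mem[0x26]=0x02, mem[0x23]=0x77, mem[0x19]=0xbe, mem[0x21]=0x1d, mem[0x0a]=0xbe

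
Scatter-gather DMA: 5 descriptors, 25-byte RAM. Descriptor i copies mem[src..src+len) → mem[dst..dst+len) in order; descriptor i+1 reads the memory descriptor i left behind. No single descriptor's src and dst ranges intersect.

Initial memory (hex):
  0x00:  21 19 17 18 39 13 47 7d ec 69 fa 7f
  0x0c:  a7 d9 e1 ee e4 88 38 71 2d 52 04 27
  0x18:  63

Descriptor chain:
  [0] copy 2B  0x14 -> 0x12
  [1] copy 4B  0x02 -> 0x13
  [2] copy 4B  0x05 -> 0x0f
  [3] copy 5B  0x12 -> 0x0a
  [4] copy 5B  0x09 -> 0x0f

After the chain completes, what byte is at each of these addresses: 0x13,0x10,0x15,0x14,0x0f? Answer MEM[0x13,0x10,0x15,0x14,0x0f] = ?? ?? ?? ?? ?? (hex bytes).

D0: mem[0x12..0x13] <- [2d 52]
D1: mem[0x13..0x16] <- [17 18 39 13]
D2: mem[0x0f..0x12] <- [13 47 7d ec]
D3: mem[0x0a..0x0e] <- [ec 17 18 39 13]
D4: mem[0x0f..0x13] <- [69 ec 17 18 39]
query mem[0x13]=0x39, mem[0x10]=0xec, mem[0x15]=0x39, mem[0x14]=0x18, mem[0x0f]=0x69

MEM[0x13,0x10,0x15,0x14,0x0f] = 39 ec 39 18 69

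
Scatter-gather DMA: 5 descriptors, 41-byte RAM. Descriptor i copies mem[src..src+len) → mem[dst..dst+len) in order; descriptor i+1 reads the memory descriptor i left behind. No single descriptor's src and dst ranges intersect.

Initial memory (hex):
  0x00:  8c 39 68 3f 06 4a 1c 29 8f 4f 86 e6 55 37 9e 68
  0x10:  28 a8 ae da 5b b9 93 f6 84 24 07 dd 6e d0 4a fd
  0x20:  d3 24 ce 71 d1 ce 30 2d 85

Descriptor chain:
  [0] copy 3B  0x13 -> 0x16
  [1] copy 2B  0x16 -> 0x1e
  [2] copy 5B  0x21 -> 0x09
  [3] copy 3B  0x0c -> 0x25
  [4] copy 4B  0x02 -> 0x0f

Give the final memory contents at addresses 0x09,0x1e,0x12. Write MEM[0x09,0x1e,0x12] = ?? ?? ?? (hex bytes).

MEM[0x09,0x1e,0x12] = 24 da 4a

  after D0: wrote 3B at 0x16 = da5bb9
  after D1: wrote 2B at 0x1e = da5b
  after D2: wrote 5B at 0x09 = 24ce71d1ce
  after D3: wrote 3B at 0x25 = d1ce9e
  after D4: wrote 4B at 0x0f = 683f064a
query mem[0x09]=0x24, mem[0x1e]=0xda, mem[0x12]=0x4a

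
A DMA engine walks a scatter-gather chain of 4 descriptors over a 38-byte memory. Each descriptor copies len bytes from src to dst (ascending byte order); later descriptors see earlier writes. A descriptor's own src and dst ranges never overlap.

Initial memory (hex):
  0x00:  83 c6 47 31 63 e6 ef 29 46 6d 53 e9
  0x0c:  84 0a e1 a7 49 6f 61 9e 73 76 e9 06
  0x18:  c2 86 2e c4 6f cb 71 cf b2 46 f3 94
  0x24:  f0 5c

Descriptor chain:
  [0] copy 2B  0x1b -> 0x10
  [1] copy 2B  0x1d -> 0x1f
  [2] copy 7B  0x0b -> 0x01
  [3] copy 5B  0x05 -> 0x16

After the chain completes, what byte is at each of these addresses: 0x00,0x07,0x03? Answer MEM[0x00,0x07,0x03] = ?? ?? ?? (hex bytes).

#0 dst[0x10+2] := {0xc4,0x6f}
#1 dst[0x1f+2] := {0xcb,0x71}
#2 dst[0x01+7] := {0xe9,0x84,0x0a,0xe1,0xa7,0xc4,0x6f}
#3 dst[0x16+5] := {0xa7,0xc4,0x6f,0x46,0x6d}
query mem[0x00]=0x83, mem[0x07]=0x6f, mem[0x03]=0x0a

MEM[0x00,0x07,0x03] = 83 6f 0a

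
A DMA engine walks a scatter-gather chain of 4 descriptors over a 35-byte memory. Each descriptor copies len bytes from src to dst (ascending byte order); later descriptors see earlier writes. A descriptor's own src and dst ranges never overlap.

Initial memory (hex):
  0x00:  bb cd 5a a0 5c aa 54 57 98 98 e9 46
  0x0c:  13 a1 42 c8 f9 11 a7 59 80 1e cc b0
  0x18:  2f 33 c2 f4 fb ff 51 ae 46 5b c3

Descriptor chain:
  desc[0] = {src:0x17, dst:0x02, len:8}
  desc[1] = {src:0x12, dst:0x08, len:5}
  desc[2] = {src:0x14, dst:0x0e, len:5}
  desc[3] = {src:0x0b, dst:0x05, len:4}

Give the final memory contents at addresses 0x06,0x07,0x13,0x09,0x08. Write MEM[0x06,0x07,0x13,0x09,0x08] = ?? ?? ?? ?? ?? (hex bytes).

MEM[0x06,0x07,0x13,0x09,0x08] = cc a1 59 59 80

[0] 0x17->0x02 len=8 : b0 2f 33 c2 f4 fb ff 51
[1] 0x12->0x08 len=5 : a7 59 80 1e cc
[2] 0x14->0x0e len=5 : 80 1e cc b0 2f
[3] 0x0b->0x05 len=4 : 1e cc a1 80
query mem[0x06]=0xcc, mem[0x07]=0xa1, mem[0x13]=0x59, mem[0x09]=0x59, mem[0x08]=0x80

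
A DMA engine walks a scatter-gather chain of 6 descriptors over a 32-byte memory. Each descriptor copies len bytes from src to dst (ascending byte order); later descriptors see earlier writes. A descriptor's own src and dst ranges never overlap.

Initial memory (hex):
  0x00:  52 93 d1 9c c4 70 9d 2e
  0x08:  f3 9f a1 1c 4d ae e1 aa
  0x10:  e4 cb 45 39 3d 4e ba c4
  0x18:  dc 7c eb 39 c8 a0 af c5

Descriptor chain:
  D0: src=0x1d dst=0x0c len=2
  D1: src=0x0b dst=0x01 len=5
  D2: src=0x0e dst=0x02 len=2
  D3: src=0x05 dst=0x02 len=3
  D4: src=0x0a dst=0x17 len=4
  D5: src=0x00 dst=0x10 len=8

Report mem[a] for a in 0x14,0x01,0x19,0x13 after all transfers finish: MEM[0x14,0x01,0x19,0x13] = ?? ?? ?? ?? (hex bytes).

D0: mem[0x0c..0x0d] <- [a0 af]
D1: mem[0x01..0x05] <- [1c a0 af e1 aa]
D2: mem[0x02..0x03] <- [e1 aa]
D3: mem[0x02..0x04] <- [aa 9d 2e]
D4: mem[0x17..0x1a] <- [a1 1c a0 af]
D5: mem[0x10..0x17] <- [52 1c aa 9d 2e aa 9d 2e]
query mem[0x14]=0x2e, mem[0x01]=0x1c, mem[0x19]=0xa0, mem[0x13]=0x9d

MEM[0x14,0x01,0x19,0x13] = 2e 1c a0 9d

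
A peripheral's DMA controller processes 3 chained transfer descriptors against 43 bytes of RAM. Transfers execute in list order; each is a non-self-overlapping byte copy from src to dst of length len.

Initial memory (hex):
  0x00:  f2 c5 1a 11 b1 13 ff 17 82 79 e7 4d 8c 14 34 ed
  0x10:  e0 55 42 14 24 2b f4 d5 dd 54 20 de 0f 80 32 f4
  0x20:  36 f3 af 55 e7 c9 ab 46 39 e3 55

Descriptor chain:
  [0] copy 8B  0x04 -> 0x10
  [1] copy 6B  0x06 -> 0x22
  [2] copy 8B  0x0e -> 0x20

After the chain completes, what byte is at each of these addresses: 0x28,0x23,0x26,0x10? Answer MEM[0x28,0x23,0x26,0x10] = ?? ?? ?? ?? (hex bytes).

[0] 0x04->0x10 len=8 : b1 13 ff 17 82 79 e7 4d
[1] 0x06->0x22 len=6 : ff 17 82 79 e7 4d
[2] 0x0e->0x20 len=8 : 34 ed b1 13 ff 17 82 79
query mem[0x28]=0x39, mem[0x23]=0x13, mem[0x26]=0x82, mem[0x10]=0xb1

MEM[0x28,0x23,0x26,0x10] = 39 13 82 b1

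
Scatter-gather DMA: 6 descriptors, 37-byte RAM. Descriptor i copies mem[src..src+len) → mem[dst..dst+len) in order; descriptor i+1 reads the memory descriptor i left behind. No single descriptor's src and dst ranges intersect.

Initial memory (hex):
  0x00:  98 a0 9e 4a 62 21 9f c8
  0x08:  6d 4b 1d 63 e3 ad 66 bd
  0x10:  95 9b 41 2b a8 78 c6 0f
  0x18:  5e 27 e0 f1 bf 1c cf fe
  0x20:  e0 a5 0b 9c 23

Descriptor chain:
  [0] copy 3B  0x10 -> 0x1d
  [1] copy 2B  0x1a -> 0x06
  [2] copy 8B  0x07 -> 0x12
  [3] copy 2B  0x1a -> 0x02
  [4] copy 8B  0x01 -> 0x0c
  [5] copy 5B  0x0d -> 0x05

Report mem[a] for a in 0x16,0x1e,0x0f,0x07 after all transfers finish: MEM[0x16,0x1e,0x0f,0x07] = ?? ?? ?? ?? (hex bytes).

D0: mem[0x1d..0x1f] <- [95 9b 41]
D1: mem[0x06..0x07] <- [e0 f1]
D2: mem[0x12..0x19] <- [f1 6d 4b 1d 63 e3 ad 66]
D3: mem[0x02..0x03] <- [e0 f1]
D4: mem[0x0c..0x13] <- [a0 e0 f1 62 21 e0 f1 6d]
D5: mem[0x05..0x09] <- [e0 f1 62 21 e0]
query mem[0x16]=0x63, mem[0x1e]=0x9b, mem[0x0f]=0x62, mem[0x07]=0x62

MEM[0x16,0x1e,0x0f,0x07] = 63 9b 62 62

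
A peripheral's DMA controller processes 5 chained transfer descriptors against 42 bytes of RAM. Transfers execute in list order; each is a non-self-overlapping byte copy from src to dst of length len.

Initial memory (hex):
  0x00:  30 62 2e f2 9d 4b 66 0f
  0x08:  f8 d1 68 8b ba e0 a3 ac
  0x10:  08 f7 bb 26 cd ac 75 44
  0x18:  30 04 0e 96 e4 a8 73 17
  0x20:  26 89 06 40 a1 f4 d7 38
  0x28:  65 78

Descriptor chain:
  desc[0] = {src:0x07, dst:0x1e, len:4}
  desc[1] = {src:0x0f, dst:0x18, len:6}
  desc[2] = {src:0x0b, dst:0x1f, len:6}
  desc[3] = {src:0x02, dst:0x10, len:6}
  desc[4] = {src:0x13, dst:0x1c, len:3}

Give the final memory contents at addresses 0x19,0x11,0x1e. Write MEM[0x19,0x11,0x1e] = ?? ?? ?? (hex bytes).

MEM[0x19,0x11,0x1e] = 08 f2 0f

[0] 0x07->0x1e len=4 : 0f f8 d1 68
[1] 0x0f->0x18 len=6 : ac 08 f7 bb 26 cd
[2] 0x0b->0x1f len=6 : 8b ba e0 a3 ac 08
[3] 0x02->0x10 len=6 : 2e f2 9d 4b 66 0f
[4] 0x13->0x1c len=3 : 4b 66 0f
query mem[0x19]=0x08, mem[0x11]=0xf2, mem[0x1e]=0x0f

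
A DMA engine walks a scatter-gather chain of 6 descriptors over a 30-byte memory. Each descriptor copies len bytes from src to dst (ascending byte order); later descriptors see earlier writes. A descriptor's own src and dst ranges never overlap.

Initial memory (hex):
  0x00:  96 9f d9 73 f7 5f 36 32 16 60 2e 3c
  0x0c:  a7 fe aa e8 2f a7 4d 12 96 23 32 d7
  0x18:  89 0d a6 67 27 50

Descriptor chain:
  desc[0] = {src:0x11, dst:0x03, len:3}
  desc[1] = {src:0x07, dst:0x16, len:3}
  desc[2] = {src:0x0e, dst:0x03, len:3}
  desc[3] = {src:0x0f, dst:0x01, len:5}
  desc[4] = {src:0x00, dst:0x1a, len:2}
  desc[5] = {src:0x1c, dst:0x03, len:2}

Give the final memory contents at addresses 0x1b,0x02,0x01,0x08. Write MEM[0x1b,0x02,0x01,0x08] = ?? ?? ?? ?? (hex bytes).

D0: mem[0x03..0x05] <- [a7 4d 12]
D1: mem[0x16..0x18] <- [32 16 60]
D2: mem[0x03..0x05] <- [aa e8 2f]
D3: mem[0x01..0x05] <- [e8 2f a7 4d 12]
D4: mem[0x1a..0x1b] <- [96 e8]
D5: mem[0x03..0x04] <- [27 50]
query mem[0x1b]=0xe8, mem[0x02]=0x2f, mem[0x01]=0xe8, mem[0x08]=0x16

MEM[0x1b,0x02,0x01,0x08] = e8 2f e8 16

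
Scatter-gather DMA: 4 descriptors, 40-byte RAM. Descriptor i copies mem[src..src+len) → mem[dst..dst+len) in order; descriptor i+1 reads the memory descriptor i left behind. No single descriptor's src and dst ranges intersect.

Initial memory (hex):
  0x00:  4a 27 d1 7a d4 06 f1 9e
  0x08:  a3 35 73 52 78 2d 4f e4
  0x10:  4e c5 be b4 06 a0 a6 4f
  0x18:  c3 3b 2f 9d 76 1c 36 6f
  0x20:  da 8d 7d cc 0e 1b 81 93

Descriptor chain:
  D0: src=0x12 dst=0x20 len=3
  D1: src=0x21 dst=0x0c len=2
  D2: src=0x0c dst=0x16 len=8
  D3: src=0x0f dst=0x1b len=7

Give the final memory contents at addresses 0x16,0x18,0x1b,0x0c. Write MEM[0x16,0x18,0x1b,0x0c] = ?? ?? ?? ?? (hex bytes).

MEM[0x16,0x18,0x1b,0x0c] = b4 4f e4 b4

D0: mem[0x20..0x22] <- [be b4 06]
D1: mem[0x0c..0x0d] <- [b4 06]
D2: mem[0x16..0x1d] <- [b4 06 4f e4 4e c5 be b4]
D3: mem[0x1b..0x21] <- [e4 4e c5 be b4 06 a0]
query mem[0x16]=0xb4, mem[0x18]=0x4f, mem[0x1b]=0xe4, mem[0x0c]=0xb4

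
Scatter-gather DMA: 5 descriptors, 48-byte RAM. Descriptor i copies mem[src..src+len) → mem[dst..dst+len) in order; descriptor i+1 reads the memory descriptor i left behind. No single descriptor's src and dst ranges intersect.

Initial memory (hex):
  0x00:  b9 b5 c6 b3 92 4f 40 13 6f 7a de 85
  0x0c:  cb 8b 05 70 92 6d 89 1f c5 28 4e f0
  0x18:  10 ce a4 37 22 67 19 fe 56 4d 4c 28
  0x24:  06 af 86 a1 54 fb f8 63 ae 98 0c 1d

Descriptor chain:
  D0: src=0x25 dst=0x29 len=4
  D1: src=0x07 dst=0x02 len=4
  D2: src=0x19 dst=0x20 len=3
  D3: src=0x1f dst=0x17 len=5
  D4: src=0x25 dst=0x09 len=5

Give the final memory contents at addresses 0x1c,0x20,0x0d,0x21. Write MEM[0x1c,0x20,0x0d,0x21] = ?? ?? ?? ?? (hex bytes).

MEM[0x1c,0x20,0x0d,0x21] = 22 ce af a4

D0: mem[0x29..0x2c] <- [af 86 a1 54]
D1: mem[0x02..0x05] <- [13 6f 7a de]
D2: mem[0x20..0x22] <- [ce a4 37]
D3: mem[0x17..0x1b] <- [fe ce a4 37 28]
D4: mem[0x09..0x0d] <- [af 86 a1 54 af]
query mem[0x1c]=0x22, mem[0x20]=0xce, mem[0x0d]=0xaf, mem[0x21]=0xa4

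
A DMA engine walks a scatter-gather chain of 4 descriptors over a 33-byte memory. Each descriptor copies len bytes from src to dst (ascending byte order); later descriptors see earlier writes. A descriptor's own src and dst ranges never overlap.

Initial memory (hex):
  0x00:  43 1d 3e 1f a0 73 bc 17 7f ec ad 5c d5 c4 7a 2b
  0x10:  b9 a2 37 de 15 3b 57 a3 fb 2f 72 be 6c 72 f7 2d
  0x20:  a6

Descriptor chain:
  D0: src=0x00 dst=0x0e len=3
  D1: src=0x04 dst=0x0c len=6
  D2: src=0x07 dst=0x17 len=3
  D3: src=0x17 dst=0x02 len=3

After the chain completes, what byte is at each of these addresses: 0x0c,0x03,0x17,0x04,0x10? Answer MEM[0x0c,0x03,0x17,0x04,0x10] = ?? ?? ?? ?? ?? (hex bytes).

MEM[0x0c,0x03,0x17,0x04,0x10] = a0 7f 17 ec 7f

  after D0: wrote 3B at 0x0e = 431d3e
  after D1: wrote 6B at 0x0c = a073bc177fec
  after D2: wrote 3B at 0x17 = 177fec
  after D3: wrote 3B at 0x02 = 177fec
query mem[0x0c]=0xa0, mem[0x03]=0x7f, mem[0x17]=0x17, mem[0x04]=0xec, mem[0x10]=0x7f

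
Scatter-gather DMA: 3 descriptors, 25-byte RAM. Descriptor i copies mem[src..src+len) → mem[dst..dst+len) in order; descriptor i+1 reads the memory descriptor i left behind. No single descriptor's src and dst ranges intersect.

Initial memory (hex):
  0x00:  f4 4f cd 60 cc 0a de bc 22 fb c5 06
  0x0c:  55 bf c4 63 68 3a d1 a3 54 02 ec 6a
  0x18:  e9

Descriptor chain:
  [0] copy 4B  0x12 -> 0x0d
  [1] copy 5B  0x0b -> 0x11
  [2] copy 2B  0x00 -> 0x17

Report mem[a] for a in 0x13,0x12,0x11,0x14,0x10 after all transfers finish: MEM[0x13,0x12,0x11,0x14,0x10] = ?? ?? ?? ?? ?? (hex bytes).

[0] 0x12->0x0d len=4 : d1 a3 54 02
[1] 0x0b->0x11 len=5 : 06 55 d1 a3 54
[2] 0x00->0x17 len=2 : f4 4f
query mem[0x13]=0xd1, mem[0x12]=0x55, mem[0x11]=0x06, mem[0x14]=0xa3, mem[0x10]=0x02

MEM[0x13,0x12,0x11,0x14,0x10] = d1 55 06 a3 02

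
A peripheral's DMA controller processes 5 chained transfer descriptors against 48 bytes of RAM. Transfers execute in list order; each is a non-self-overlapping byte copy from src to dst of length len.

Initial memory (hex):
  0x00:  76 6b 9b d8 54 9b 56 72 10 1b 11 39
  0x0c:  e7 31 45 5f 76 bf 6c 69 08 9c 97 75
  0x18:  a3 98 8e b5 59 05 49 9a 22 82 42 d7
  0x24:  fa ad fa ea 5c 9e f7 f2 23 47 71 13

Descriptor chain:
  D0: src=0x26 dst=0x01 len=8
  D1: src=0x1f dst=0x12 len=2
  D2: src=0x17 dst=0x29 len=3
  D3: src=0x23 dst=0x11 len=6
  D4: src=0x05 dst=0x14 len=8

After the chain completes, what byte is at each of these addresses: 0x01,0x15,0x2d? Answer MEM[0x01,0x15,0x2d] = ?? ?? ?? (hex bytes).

MEM[0x01,0x15,0x2d] = fa f2 47

[0] 0x26->0x01 len=8 : fa ea 5c 9e f7 f2 23 47
[1] 0x1f->0x12 len=2 : 9a 22
[2] 0x17->0x29 len=3 : 75 a3 98
[3] 0x23->0x11 len=6 : d7 fa ad fa ea 5c
[4] 0x05->0x14 len=8 : f7 f2 23 47 1b 11 39 e7
query mem[0x01]=0xfa, mem[0x15]=0xf2, mem[0x2d]=0x47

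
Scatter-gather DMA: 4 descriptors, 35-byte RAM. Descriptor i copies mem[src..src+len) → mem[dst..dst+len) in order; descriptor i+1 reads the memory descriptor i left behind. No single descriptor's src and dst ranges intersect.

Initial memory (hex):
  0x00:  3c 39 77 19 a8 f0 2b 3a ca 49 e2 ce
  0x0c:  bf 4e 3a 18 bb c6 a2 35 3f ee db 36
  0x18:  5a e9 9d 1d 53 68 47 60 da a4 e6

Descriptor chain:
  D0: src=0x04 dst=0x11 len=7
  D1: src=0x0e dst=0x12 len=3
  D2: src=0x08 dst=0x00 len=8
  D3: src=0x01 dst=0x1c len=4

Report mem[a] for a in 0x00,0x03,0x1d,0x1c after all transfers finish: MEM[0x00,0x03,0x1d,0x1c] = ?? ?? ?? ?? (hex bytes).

MEM[0x00,0x03,0x1d,0x1c] = ca ce e2 49

[0] 0x04->0x11 len=7 : a8 f0 2b 3a ca 49 e2
[1] 0x0e->0x12 len=3 : 3a 18 bb
[2] 0x08->0x00 len=8 : ca 49 e2 ce bf 4e 3a 18
[3] 0x01->0x1c len=4 : 49 e2 ce bf
query mem[0x00]=0xca, mem[0x03]=0xce, mem[0x1d]=0xe2, mem[0x1c]=0x49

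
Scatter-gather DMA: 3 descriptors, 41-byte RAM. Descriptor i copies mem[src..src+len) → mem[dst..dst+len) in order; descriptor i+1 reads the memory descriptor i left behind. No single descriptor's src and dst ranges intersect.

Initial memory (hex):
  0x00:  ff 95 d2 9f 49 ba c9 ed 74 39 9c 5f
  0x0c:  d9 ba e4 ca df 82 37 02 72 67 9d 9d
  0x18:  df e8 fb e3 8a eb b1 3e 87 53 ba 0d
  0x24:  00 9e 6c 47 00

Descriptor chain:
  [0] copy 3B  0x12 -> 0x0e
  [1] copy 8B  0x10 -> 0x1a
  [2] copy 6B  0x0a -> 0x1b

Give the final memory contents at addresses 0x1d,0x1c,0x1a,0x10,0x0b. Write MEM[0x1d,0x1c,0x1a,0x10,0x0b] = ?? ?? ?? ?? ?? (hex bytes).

MEM[0x1d,0x1c,0x1a,0x10,0x0b] = d9 5f 72 72 5f

#0 dst[0x0e+3] := {0x37,0x02,0x72}
#1 dst[0x1a+8] := {0x72,0x82,0x37,0x02,0x72,0x67,0x9d,0x9d}
#2 dst[0x1b+6] := {0x9c,0x5f,0xd9,0xba,0x37,0x02}
query mem[0x1d]=0xd9, mem[0x1c]=0x5f, mem[0x1a]=0x72, mem[0x10]=0x72, mem[0x0b]=0x5f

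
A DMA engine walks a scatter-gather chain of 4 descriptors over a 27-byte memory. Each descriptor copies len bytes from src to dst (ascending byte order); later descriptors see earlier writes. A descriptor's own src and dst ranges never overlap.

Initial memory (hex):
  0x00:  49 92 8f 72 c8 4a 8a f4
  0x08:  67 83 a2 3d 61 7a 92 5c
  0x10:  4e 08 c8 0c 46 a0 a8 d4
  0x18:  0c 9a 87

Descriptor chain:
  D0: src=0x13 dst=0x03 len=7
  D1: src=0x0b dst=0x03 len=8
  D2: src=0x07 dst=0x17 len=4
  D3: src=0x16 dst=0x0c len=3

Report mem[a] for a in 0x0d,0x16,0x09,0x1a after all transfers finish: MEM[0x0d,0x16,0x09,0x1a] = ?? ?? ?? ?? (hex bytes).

D0: mem[0x03..0x09] <- [0c 46 a0 a8 d4 0c 9a]
D1: mem[0x03..0x0a] <- [3d 61 7a 92 5c 4e 08 c8]
D2: mem[0x17..0x1a] <- [5c 4e 08 c8]
D3: mem[0x0c..0x0e] <- [a8 5c 4e]
query mem[0x0d]=0x5c, mem[0x16]=0xa8, mem[0x09]=0x08, mem[0x1a]=0xc8

MEM[0x0d,0x16,0x09,0x1a] = 5c a8 08 c8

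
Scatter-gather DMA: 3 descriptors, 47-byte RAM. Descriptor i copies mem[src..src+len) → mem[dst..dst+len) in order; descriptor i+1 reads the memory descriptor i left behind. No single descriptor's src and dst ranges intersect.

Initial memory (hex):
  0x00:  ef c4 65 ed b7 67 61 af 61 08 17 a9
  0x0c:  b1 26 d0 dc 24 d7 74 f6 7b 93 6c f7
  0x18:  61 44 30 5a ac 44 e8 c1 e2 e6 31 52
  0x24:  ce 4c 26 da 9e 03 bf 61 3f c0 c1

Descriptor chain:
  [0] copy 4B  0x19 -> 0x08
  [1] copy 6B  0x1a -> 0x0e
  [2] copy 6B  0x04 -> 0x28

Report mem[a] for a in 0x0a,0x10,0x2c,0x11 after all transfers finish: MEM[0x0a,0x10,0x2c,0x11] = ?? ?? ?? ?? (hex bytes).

MEM[0x0a,0x10,0x2c,0x11] = 5a ac 44 44

D0: mem[0x08..0x0b] <- [44 30 5a ac]
D1: mem[0x0e..0x13] <- [30 5a ac 44 e8 c1]
D2: mem[0x28..0x2d] <- [b7 67 61 af 44 30]
query mem[0x0a]=0x5a, mem[0x10]=0xac, mem[0x2c]=0x44, mem[0x11]=0x44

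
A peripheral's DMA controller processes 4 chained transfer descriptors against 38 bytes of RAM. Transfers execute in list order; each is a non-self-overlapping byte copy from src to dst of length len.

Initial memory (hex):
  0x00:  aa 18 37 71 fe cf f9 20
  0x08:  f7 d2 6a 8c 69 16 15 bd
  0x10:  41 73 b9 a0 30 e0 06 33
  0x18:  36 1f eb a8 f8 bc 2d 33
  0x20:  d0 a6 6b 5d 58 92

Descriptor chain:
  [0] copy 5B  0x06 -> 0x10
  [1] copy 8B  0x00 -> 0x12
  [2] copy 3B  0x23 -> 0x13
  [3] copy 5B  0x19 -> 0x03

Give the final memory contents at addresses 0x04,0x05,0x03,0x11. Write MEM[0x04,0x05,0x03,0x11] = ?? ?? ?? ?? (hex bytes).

MEM[0x04,0x05,0x03,0x11] = eb a8 20 20

[0] 0x06->0x10 len=5 : f9 20 f7 d2 6a
[1] 0x00->0x12 len=8 : aa 18 37 71 fe cf f9 20
[2] 0x23->0x13 len=3 : 5d 58 92
[3] 0x19->0x03 len=5 : 20 eb a8 f8 bc
query mem[0x04]=0xeb, mem[0x05]=0xa8, mem[0x03]=0x20, mem[0x11]=0x20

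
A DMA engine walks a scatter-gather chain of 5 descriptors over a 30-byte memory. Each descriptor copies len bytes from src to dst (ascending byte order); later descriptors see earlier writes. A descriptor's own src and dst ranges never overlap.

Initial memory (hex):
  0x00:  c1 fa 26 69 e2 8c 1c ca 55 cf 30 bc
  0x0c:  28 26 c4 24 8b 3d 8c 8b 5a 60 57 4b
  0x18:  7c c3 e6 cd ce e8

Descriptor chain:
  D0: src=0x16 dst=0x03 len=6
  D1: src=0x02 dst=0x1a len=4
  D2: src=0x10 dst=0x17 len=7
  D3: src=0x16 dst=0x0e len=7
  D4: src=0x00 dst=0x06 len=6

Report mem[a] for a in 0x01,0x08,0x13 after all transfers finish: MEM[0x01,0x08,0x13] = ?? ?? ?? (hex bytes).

MEM[0x01,0x08,0x13] = fa 26 5a

[0] 0x16->0x03 len=6 : 57 4b 7c c3 e6 cd
[1] 0x02->0x1a len=4 : 26 57 4b 7c
[2] 0x10->0x17 len=7 : 8b 3d 8c 8b 5a 60 57
[3] 0x16->0x0e len=7 : 57 8b 3d 8c 8b 5a 60
[4] 0x00->0x06 len=6 : c1 fa 26 57 4b 7c
query mem[0x01]=0xfa, mem[0x08]=0x26, mem[0x13]=0x5a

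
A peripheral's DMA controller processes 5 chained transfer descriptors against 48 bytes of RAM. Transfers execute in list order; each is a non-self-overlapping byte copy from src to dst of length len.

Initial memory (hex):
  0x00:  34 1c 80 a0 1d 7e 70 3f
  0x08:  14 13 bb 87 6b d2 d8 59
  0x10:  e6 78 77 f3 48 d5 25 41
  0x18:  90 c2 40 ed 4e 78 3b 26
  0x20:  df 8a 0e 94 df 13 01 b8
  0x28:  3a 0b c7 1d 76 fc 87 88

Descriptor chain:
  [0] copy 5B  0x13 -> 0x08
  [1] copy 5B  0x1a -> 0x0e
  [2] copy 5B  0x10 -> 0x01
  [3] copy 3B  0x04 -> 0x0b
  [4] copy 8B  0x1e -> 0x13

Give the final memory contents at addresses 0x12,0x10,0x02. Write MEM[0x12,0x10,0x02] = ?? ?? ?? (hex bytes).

MEM[0x12,0x10,0x02] = 3b 4e 78

  after D0: wrote 5B at 0x08 = f348d52541
  after D1: wrote 5B at 0x0e = 40ed4e783b
  after D2: wrote 5B at 0x01 = 4e783bf348
  after D3: wrote 3B at 0x0b = f34870
  after D4: wrote 8B at 0x13 = 3b26df8a0e94df13
query mem[0x12]=0x3b, mem[0x10]=0x4e, mem[0x02]=0x78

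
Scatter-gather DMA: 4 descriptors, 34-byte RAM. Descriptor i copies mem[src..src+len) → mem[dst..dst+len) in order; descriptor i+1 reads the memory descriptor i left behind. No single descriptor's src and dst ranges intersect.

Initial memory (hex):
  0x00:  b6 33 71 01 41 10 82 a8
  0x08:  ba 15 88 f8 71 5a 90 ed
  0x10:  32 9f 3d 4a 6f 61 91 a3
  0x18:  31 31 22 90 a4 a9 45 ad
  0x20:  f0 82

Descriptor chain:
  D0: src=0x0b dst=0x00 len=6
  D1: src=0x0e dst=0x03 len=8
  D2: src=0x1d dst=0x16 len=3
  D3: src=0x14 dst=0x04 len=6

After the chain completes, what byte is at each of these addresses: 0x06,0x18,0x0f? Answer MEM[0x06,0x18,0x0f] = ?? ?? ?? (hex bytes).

#0 dst[0x00+6] := {0xf8,0x71,0x5a,0x90,0xed,0x32}
#1 dst[0x03+8] := {0x90,0xed,0x32,0x9f,0x3d,0x4a,0x6f,0x61}
#2 dst[0x16+3] := {0xa9,0x45,0xad}
#3 dst[0x04+6] := {0x6f,0x61,0xa9,0x45,0xad,0x31}
query mem[0x06]=0xa9, mem[0x18]=0xad, mem[0x0f]=0xed

MEM[0x06,0x18,0x0f] = a9 ad ed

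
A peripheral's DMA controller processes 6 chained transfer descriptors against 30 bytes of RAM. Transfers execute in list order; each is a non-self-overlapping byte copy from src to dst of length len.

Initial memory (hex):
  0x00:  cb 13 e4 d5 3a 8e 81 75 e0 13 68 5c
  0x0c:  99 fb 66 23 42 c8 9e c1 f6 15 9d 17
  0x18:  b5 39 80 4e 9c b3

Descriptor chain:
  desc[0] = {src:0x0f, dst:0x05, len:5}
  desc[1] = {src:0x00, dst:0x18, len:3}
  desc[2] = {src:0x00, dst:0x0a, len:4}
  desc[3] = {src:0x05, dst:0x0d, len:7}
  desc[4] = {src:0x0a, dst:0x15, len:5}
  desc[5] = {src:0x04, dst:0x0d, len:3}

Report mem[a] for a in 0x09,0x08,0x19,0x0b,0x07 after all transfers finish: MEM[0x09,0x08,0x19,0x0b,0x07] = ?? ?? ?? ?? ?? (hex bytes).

MEM[0x09,0x08,0x19,0x0b,0x07] = c1 9e 42 13 c8

  after D0: wrote 5B at 0x05 = 2342c89ec1
  after D1: wrote 3B at 0x18 = cb13e4
  after D2: wrote 4B at 0x0a = cb13e4d5
  after D3: wrote 7B at 0x0d = 2342c89ec1cb13
  after D4: wrote 5B at 0x15 = cb13e42342
  after D5: wrote 3B at 0x0d = 3a2342
query mem[0x09]=0xc1, mem[0x08]=0x9e, mem[0x19]=0x42, mem[0x0b]=0x13, mem[0x07]=0xc8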